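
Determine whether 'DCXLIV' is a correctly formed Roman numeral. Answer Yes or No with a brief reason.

'DCXLIV': Check the rules: uses only the symbols I, V, X, L, C, D, M; no symbol is repeated more than three times in a row; V, L and D each appear at most once; the only places a smaller symbol precedes a larger one are the allowed subtractive pairs XL, IV, the symbol right after such a pair (if any) is smaller than the pair's first symbol, and otherwise the values never increase from left to right. Value: D (500) + C (100) + XL (40) + IV (4) = 644. So it is a valid standard Roman numeral.

Yes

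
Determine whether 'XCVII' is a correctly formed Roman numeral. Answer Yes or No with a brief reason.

'XCVII': Check the rules: uses only the symbols I, V, X, L, C, D, M; no symbol is repeated more than three times in a row; V, L and D each appear at most once; the only place a smaller symbol precedes a larger one is the allowed subtractive pair XC, the symbol right after such a pair (if any) is smaller than the pair's first symbol, and otherwise the values never increase from left to right. Value: XC (90) + V (5) + I (1) + I (1) = 97. So it is a valid standard Roman numeral.

Yes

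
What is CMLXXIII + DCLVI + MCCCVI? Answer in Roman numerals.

CMLXXIII = 973, DCLVI = 656, MCCCVI = 1306
973 + 656 = 1629
1629 + 1306 = 2935

MMCMXXXV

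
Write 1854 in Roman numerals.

Convert 1854 to Roman numerals:
  1854 contains 1×1000 (M)
  854 contains 1×500 (D)
  354 contains 3×100 (CCC)
  54 contains 1×50 (L)
  4 contains 1×4 (IV)

MDCCCLIV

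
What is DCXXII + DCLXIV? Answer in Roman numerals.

DCXXII = 622
DCLXIV = 664
622 + 664 = 1286

MCCLXXXVI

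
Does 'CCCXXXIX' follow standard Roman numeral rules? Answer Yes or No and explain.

'CCCXXXIX': Check the rules: uses only the symbols I, V, X, L, C, D, M; no symbol is repeated more than three times in a row; V, L and D each appear at most once; the only place a smaller symbol precedes a larger one is the allowed subtractive pair IX, the symbol right after such a pair (if any) is smaller than the pair's first symbol, and otherwise the values never increase from left to right. Value: C (100) + C (100) + C (100) + X (10) + X (10) + X (10) + IX (9) = 339. So it is a valid standard Roman numeral.

Yes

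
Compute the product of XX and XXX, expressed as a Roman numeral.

XX = 20
XXX = 30
20 × 30 = 600

DC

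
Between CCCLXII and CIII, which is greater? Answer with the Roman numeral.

CCCLXII = 362
CIII = 103
362 is larger

CCCLXII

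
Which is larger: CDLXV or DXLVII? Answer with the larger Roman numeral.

CDLXV = 465
DXLVII = 547
547 is larger

DXLVII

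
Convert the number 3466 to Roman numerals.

Convert 3466 to Roman numerals:
  3466 contains 3×1000 (MMM)
  466 contains 1×400 (CD)
  66 contains 1×50 (L)
  16 contains 1×10 (X)
  6 contains 1×5 (V)
  1 contains 1×1 (I)

MMMCDLXVI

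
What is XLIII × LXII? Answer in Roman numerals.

XLIII = 43
LXII = 62
43 × 62 = 2666

MMDCLXVI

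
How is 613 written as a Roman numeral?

Convert 613 to Roman numerals:
  613 contains 1×500 (D)
  113 contains 1×100 (C)
  13 contains 1×10 (X)
  3 contains 3×1 (III)

DCXIII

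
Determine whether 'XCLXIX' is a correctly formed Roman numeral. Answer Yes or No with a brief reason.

'XCLXIX': X (position 1) comes before the larger symbol L (position 3) without being directly in front of it as a subtractive pair; apart from IV, IX, XL, XC, CD and CM, symbols must go from largest to smallest

No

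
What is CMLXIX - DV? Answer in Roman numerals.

CMLXIX = 969
DV = 505
969 - 505 = 464

CDLXIV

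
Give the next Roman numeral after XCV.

XCV = 95, so the next integer is 95 + 1 = 96

XCVI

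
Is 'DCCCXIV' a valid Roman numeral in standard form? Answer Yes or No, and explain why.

'DCCCXIV': Check the rules: uses only the symbols I, V, X, L, C, D, M; no symbol is repeated more than three times in a row; V, L and D each appear at most once; the only place a smaller symbol precedes a larger one is the allowed subtractive pair IV, the symbol right after such a pair (if any) is smaller than the pair's first symbol, and otherwise the values never increase from left to right. Value: D (500) + C (100) + C (100) + C (100) + X (10) + IV (4) = 814. So it is a valid standard Roman numeral.

Yes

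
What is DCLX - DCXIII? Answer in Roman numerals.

DCLX = 660
DCXIII = 613
660 - 613 = 47

XLVII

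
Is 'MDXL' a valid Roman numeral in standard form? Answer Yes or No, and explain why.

'MDXL': Check the rules: uses only the symbols I, V, X, L, C, D, M; no symbol is repeated more than three times in a row; V, L and D each appear at most once; the only place a smaller symbol precedes a larger one is the allowed subtractive pair XL, the symbol right after such a pair (if any) is smaller than the pair's first symbol, and otherwise the values never increase from left to right. Value: M (1000) + D (500) + XL (40) = 1540. So it is a valid standard Roman numeral.

Yes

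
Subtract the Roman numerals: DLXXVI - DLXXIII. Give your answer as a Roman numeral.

DLXXVI = 576
DLXXIII = 573
576 - 573 = 3

III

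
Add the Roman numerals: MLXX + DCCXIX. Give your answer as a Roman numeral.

MLXX = 1070
DCCXIX = 719
1070 + 719 = 1789

MDCCLXXXIX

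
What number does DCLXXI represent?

DCLXXI: D=500, C=100, L=50, X=10, X=10, I=1
500 + 100 + 50 + 10 + 10 + 1 = 671

671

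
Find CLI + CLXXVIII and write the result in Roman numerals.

CLI = 151
CLXXVIII = 178
151 + 178 = 329

CCCXXIX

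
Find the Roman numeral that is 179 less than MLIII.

MLIII = 1053
1053 - 179 = 874

DCCCLXXIV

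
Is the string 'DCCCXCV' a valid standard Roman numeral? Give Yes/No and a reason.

'DCCCXCV': Check the rules: uses only the symbols I, V, X, L, C, D, M; no symbol is repeated more than three times in a row; V, L and D each appear at most once; the only place a smaller symbol precedes a larger one is the allowed subtractive pair XC, the symbol right after such a pair (if any) is smaller than the pair's first symbol, and otherwise the values never increase from left to right. Value: D (500) + C (100) + C (100) + C (100) + XC (90) + V (5) = 895. So it is a valid standard Roman numeral.

Yes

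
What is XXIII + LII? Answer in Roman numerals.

XXIII = 23
LII = 52
23 + 52 = 75

LXXV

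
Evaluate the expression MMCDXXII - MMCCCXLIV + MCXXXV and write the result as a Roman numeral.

MMCDXXII = 2422, MMCCCXLIV = 2344, MCXXXV = 1135
2422 - 2344 = 78
78 + 1135 = 1213

MCCXIII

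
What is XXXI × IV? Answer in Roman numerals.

XXXI = 31
IV = 4
31 × 4 = 124

CXXIV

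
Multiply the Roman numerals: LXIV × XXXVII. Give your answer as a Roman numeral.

LXIV = 64
XXXVII = 37
64 × 37 = 2368

MMCCCLXVIII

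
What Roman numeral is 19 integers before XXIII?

XXIII = 23
23 - 19 = 4

IV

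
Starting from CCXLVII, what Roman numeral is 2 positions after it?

CCXLVII = 247
247 + 2 = 249

CCXLIX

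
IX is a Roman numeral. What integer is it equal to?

IX: IX=9

9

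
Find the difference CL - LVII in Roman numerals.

CL = 150
LVII = 57
150 - 57 = 93

XCIII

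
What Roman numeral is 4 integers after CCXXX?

CCXXX = 230
230 + 4 = 234

CCXXXIV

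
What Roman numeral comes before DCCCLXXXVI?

DCCCLXXXVI = 886; previous is 885

DCCCLXXXV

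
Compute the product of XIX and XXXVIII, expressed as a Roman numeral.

XIX = 19
XXXVIII = 38
19 × 38 = 722

DCCXXII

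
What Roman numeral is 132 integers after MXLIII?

MXLIII = 1043
1043 + 132 = 1175

MCLXXV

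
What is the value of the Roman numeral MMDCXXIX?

MMDCXXIX: M=1000, M=1000, D=500, C=100, X=10, X=10, IX=9
1000 + 1000 + 500 + 100 + 10 + 10 + 9 = 2629

2629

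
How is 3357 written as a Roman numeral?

Convert 3357 to Roman numerals:
  3357 contains 3×1000 (MMM)
  357 contains 3×100 (CCC)
  57 contains 1×50 (L)
  7 contains 1×5 (V)
  2 contains 2×1 (II)

MMMCCCLVII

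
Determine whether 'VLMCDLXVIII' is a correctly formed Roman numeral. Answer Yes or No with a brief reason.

'VLMCDLXVIII': V should not appear more than once

No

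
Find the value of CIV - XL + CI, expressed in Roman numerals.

CIV = 104, XL = 40, CI = 101
104 - 40 = 64
64 + 101 = 165

CLXV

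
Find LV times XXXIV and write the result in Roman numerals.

LV = 55
XXXIV = 34
55 × 34 = 1870

MDCCCLXX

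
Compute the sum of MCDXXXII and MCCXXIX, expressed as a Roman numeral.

MCDXXXII = 1432
MCCXXIX = 1229
1432 + 1229 = 2661

MMDCLXI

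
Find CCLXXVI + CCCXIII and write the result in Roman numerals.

CCLXXVI = 276
CCCXIII = 313
276 + 313 = 589

DLXXXIX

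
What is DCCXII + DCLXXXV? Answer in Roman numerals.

DCCXII = 712
DCLXXXV = 685
712 + 685 = 1397

MCCCXCVII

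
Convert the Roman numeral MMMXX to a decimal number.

MMMXX: M=1000, M=1000, M=1000, X=10, X=10
1000 + 1000 + 1000 + 10 + 10 = 3020

3020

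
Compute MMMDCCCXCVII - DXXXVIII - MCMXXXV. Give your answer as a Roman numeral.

MMMDCCCXCVII = 3897, DXXXVIII = 538, MCMXXXV = 1935
3897 - 538 = 3359
3359 - 1935 = 1424

MCDXXIV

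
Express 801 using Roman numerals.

Convert 801 to Roman numerals:
  801 contains 1×500 (D)
  301 contains 3×100 (CCC)
  1 contains 1×1 (I)

DCCCI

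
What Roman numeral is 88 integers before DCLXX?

DCLXX = 670
670 - 88 = 582

DLXXXII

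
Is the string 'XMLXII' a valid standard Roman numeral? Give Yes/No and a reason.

'XMLXII': Invalid subtractive combination: XM

No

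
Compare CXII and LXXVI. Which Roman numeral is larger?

CXII = 112
LXXVI = 76
112 is larger

CXII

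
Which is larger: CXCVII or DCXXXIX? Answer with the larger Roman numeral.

CXCVII = 197
DCXXXIX = 639
639 is larger

DCXXXIX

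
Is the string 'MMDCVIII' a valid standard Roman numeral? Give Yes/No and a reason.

'MMDCVIII': Check the rules: uses only the symbols I, V, X, L, C, D, M; no symbol is repeated more than three times in a row; V, L and D each appear at most once; no smaller symbol precedes a larger one (values never increase from left to right). Value: M (1000) + M (1000) + D (500) + C (100) + V (5) + I (1) + I (1) + I (1) = 2608. So it is a valid standard Roman numeral.

Yes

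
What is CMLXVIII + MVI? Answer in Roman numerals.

CMLXVIII = 968
MVI = 1006
968 + 1006 = 1974

MCMLXXIV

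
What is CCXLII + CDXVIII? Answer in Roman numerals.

CCXLII = 242
CDXVIII = 418
242 + 418 = 660

DCLX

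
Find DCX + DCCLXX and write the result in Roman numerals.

DCX = 610
DCCLXX = 770
610 + 770 = 1380

MCCCLXXX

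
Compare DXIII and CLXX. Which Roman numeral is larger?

DXIII = 513
CLXX = 170
513 is larger

DXIII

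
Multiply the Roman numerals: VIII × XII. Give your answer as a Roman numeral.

VIII = 8
XII = 12
8 × 12 = 96

XCVI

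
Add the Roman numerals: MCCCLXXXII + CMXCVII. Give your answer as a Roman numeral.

MCCCLXXXII = 1382
CMXCVII = 997
1382 + 997 = 2379

MMCCCLXXIX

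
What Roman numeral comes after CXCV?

CXCV = 195, so the next integer is 195 + 1 = 196

CXCVI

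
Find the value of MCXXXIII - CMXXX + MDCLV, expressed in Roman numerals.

MCXXXIII = 1133, CMXXX = 930, MDCLV = 1655
1133 - 930 = 203
203 + 1655 = 1858

MDCCCLVIII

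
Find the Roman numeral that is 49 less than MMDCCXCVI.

MMDCCXCVI = 2796
2796 - 49 = 2747

MMDCCXLVII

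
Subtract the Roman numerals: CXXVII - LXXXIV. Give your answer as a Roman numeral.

CXXVII = 127
LXXXIV = 84
127 - 84 = 43

XLIII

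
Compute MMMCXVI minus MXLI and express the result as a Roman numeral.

MMMCXVI = 3116
MXLI = 1041
3116 - 1041 = 2075

MMLXXV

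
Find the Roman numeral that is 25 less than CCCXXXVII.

CCCXXXVII = 337
337 - 25 = 312

CCCXII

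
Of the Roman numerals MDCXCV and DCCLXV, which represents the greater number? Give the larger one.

MDCXCV = 1695
DCCLXV = 765
1695 is larger

MDCXCV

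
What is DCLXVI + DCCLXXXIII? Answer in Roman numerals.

DCLXVI = 666
DCCLXXXIII = 783
666 + 783 = 1449

MCDXLIX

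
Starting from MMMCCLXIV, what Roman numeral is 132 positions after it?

MMMCCLXIV = 3264
3264 + 132 = 3396

MMMCCCXCVI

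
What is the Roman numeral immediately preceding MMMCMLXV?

MMMCMLXV = 3965, so the previous integer is 3965 - 1 = 3964

MMMCMLXIV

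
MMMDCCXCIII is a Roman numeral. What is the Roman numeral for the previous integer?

MMMDCCXCIII = 3793, so the previous integer is 3793 - 1 = 3792

MMMDCCXCII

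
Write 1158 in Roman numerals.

Convert 1158 to Roman numerals:
  1158 contains 1×1000 (M)
  158 contains 1×100 (C)
  58 contains 1×50 (L)
  8 contains 1×5 (V)
  3 contains 3×1 (III)

MCLVIII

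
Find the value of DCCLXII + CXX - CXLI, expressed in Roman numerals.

DCCLXII = 762, CXX = 120, CXLI = 141
762 + 120 = 882
882 - 141 = 741

DCCXLI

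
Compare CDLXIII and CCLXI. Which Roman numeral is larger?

CDLXIII = 463
CCLXI = 261
463 is larger

CDLXIII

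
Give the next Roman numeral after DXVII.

DXVII = 517; next is 518

DXVIII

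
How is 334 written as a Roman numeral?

Convert 334 to Roman numerals:
  334 contains 3×100 (CCC)
  34 contains 3×10 (XXX)
  4 contains 1×4 (IV)

CCCXXXIV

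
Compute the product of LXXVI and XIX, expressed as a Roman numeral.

LXXVI = 76
XIX = 19
76 × 19 = 1444

MCDXLIV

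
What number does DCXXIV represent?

DCXXIV: D=500, C=100, X=10, X=10, IV=4
500 + 100 + 10 + 10 + 4 = 624

624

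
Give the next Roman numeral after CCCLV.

CCCLV = 355; next is 356

CCCLVI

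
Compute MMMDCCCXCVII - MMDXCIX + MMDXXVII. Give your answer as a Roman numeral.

MMMDCCCXCVII = 3897, MMDXCIX = 2599, MMDXXVII = 2527
3897 - 2599 = 1298
1298 + 2527 = 3825

MMMDCCCXXV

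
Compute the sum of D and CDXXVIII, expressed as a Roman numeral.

D = 500
CDXXVIII = 428
500 + 428 = 928

CMXXVIII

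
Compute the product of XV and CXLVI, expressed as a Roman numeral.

XV = 15
CXLVI = 146
15 × 146 = 2190

MMCXC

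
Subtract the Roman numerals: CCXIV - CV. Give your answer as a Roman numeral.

CCXIV = 214
CV = 105
214 - 105 = 109

CIX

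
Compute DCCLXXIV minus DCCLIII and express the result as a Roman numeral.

DCCLXXIV = 774
DCCLIII = 753
774 - 753 = 21

XXI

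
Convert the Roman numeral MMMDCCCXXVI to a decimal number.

MMMDCCCXXVI: M=1000, M=1000, M=1000, D=500, C=100, C=100, C=100, X=10, X=10, V=5, I=1
1000 + 1000 + 1000 + 500 + 100 + 100 + 100 + 10 + 10 + 5 + 1 = 3826

3826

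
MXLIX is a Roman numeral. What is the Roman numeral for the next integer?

MXLIX = 1049, so the next integer is 1049 + 1 = 1050

ML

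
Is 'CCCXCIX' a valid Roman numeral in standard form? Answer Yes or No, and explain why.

'CCCXCIX': Check the rules: uses only the symbols I, V, X, L, C, D, M; no symbol is repeated more than three times in a row; V, L and D each appear at most once; the only places a smaller symbol precedes a larger one are the allowed subtractive pairs XC, IX, the symbol right after such a pair (if any) is smaller than the pair's first symbol, and otherwise the values never increase from left to right. Value: C (100) + C (100) + C (100) + XC (90) + IX (9) = 399. So it is a valid standard Roman numeral.

Yes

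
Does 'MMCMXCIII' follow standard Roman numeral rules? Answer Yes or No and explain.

'MMCMXCIII': Check the rules: uses only the symbols I, V, X, L, C, D, M; no symbol is repeated more than three times in a row; V, L and D each appear at most once; the only places a smaller symbol precedes a larger one are the allowed subtractive pairs CM, XC, the symbol right after such a pair (if any) is smaller than the pair's first symbol, and otherwise the values never increase from left to right. Value: M (1000) + M (1000) + CM (900) + XC (90) + I (1) + I (1) + I (1) = 2993. So it is a valid standard Roman numeral.

Yes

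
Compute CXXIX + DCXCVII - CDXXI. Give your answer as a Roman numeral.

CXXIX = 129, DCXCVII = 697, CDXXI = 421
129 + 697 = 826
826 - 421 = 405

CDV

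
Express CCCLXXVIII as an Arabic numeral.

CCCLXXVIII: C=100, C=100, C=100, L=50, X=10, X=10, V=5, I=1, I=1, I=1
100 + 100 + 100 + 50 + 10 + 10 + 5 + 1 + 1 + 1 = 378

378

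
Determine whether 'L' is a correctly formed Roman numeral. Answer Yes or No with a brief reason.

'L': Check the rules: uses only the symbols I, V, X, L, C, D, M; no symbol is repeated more than three times in a row; V, L and D each appear at most once; no smaller symbol precedes a larger one (values never increase from left to right). Value: L = 50. So it is a valid standard Roman numeral.

Yes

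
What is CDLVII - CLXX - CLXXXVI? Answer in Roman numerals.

CDLVII = 457, CLXX = 170, CLXXXVI = 186
457 - 170 = 287
287 - 186 = 101

CI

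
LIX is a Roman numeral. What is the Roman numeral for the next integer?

LIX = 59; next is 60

LX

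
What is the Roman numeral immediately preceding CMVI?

CMVI = 906, so the previous integer is 906 - 1 = 905

CMV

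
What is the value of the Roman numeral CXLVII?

CXLVII: C=100, XL=40, V=5, I=1, I=1
100 + 40 + 5 + 1 + 1 = 147

147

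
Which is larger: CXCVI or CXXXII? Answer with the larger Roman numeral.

CXCVI = 196
CXXXII = 132
196 is larger

CXCVI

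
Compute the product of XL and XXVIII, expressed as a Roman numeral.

XL = 40
XXVIII = 28
40 × 28 = 1120

MCXX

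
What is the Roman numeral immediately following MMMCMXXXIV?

MMMCMXXXIV = 3934; next is 3935

MMMCMXXXV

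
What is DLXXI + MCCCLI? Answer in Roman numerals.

DLXXI = 571
MCCCLI = 1351
571 + 1351 = 1922

MCMXXII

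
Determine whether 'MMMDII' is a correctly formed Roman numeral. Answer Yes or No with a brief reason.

'MMMDII': Check the rules: uses only the symbols I, V, X, L, C, D, M; no symbol is repeated more than three times in a row; V, L and D each appear at most once; no smaller symbol precedes a larger one (values never increase from left to right). Value: M (1000) + M (1000) + M (1000) + D (500) + I (1) + I (1) = 3502. So it is a valid standard Roman numeral.

Yes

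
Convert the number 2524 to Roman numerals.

Convert 2524 to Roman numerals:
  2524 contains 2×1000 (MM)
  524 contains 1×500 (D)
  24 contains 2×10 (XX)
  4 contains 1×4 (IV)

MMDXXIV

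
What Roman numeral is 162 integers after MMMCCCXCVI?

MMMCCCXCVI = 3396
3396 + 162 = 3558

MMMDLVIII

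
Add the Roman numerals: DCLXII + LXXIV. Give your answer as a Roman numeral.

DCLXII = 662
LXXIV = 74
662 + 74 = 736

DCCXXXVI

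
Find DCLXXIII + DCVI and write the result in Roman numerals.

DCLXXIII = 673
DCVI = 606
673 + 606 = 1279

MCCLXXIX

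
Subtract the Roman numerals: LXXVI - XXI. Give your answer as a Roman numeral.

LXXVI = 76
XXI = 21
76 - 21 = 55

LV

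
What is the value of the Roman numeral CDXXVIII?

CDXXVIII: CD=400, X=10, X=10, V=5, I=1, I=1, I=1
400 + 10 + 10 + 5 + 1 + 1 + 1 = 428

428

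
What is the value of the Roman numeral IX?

IX: IX=9

9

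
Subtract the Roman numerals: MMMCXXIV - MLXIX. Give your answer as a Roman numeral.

MMMCXXIV = 3124
MLXIX = 1069
3124 - 1069 = 2055

MMLV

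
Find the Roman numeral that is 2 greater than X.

X = 10
10 + 2 = 12

XII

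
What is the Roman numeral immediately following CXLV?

CXLV = 145; next is 146

CXLVI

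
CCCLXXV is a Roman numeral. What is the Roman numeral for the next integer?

CCCLXXV = 375; next is 376

CCCLXXVI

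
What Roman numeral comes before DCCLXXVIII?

DCCLXXVIII = 778, so the previous integer is 778 - 1 = 777

DCCLXXVII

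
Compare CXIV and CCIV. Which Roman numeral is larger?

CXIV = 114
CCIV = 204
204 is larger

CCIV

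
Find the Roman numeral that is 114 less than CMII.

CMII = 902
902 - 114 = 788

DCCLXXXVIII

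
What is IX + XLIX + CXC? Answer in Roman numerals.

IX = 9, XLIX = 49, CXC = 190
9 + 49 = 58
58 + 190 = 248

CCXLVIII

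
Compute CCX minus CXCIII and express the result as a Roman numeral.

CCX = 210
CXCIII = 193
210 - 193 = 17

XVII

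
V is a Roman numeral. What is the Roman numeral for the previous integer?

V = 5; previous is 4

IV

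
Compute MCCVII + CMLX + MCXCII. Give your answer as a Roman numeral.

MCCVII = 1207, CMLX = 960, MCXCII = 1192
1207 + 960 = 2167
2167 + 1192 = 3359

MMMCCCLIX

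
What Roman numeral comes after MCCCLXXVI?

MCCCLXXVI = 1376, so the next integer is 1376 + 1 = 1377

MCCCLXXVII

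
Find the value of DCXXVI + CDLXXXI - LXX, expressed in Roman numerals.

DCXXVI = 626, CDLXXXI = 481, LXX = 70
626 + 481 = 1107
1107 - 70 = 1037

MXXXVII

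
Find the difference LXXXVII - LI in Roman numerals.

LXXXVII = 87
LI = 51
87 - 51 = 36

XXXVI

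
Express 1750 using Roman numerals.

Convert 1750 to Roman numerals:
  1750 contains 1×1000 (M)
  750 contains 1×500 (D)
  250 contains 2×100 (CC)
  50 contains 1×50 (L)

MDCCL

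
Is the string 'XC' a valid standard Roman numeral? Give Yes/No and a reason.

'XC': Check the rules: uses only the symbols I, V, X, L, C, D, M; no symbol is repeated more than three times in a row; V, L and D each appear at most once; the only place a smaller symbol precedes a larger one is the allowed subtractive pair XC, the symbol right after such a pair (if any) is smaller than the pair's first symbol, and otherwise the values never increase from left to right. Value: XC = 90. So it is a valid standard Roman numeral.

Yes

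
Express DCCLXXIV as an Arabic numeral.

DCCLXXIV: D=500, C=100, C=100, L=50, X=10, X=10, IV=4
500 + 100 + 100 + 50 + 10 + 10 + 4 = 774

774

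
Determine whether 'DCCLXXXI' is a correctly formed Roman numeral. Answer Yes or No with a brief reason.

'DCCLXXXI': Check the rules: uses only the symbols I, V, X, L, C, D, M; no symbol is repeated more than three times in a row; V, L and D each appear at most once; no smaller symbol precedes a larger one (values never increase from left to right). Value: D (500) + C (100) + C (100) + L (50) + X (10) + X (10) + X (10) + I (1) = 781. So it is a valid standard Roman numeral.

Yes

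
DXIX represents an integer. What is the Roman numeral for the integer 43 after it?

DXIX = 519
519 + 43 = 562

DLXII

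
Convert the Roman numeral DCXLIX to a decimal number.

DCXLIX: D=500, C=100, XL=40, IX=9
500 + 100 + 40 + 9 = 649

649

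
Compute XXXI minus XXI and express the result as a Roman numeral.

XXXI = 31
XXI = 21
31 - 21 = 10

X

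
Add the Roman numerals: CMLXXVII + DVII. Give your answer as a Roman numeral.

CMLXXVII = 977
DVII = 507
977 + 507 = 1484

MCDLXXXIV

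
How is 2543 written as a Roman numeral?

Convert 2543 to Roman numerals:
  2543 contains 2×1000 (MM)
  543 contains 1×500 (D)
  43 contains 1×40 (XL)
  3 contains 3×1 (III)

MMDXLIII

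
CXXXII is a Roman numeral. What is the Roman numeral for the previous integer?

CXXXII = 132, so the previous integer is 132 - 1 = 131

CXXXI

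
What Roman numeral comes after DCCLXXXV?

DCCLXXXV = 785; next is 786

DCCLXXXVI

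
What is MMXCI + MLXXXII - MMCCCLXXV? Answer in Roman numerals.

MMXCI = 2091, MLXXXII = 1082, MMCCCLXXV = 2375
2091 + 1082 = 3173
3173 - 2375 = 798

DCCXCVIII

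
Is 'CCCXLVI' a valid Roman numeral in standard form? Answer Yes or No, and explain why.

'CCCXLVI': Check the rules: uses only the symbols I, V, X, L, C, D, M; no symbol is repeated more than three times in a row; V, L and D each appear at most once; the only place a smaller symbol precedes a larger one is the allowed subtractive pair XL, the symbol right after such a pair (if any) is smaller than the pair's first symbol, and otherwise the values never increase from left to right. Value: C (100) + C (100) + C (100) + XL (40) + V (5) + I (1) = 346. So it is a valid standard Roman numeral.

Yes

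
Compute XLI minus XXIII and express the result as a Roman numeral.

XLI = 41
XXIII = 23
41 - 23 = 18

XVIII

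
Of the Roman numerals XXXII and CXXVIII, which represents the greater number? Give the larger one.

XXXII = 32
CXXVIII = 128
128 is larger

CXXVIII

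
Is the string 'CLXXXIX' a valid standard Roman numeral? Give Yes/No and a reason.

'CLXXXIX': Check the rules: uses only the symbols I, V, X, L, C, D, M; no symbol is repeated more than three times in a row; V, L and D each appear at most once; the only place a smaller symbol precedes a larger one is the allowed subtractive pair IX, the symbol right after such a pair (if any) is smaller than the pair's first symbol, and otherwise the values never increase from left to right. Value: C (100) + L (50) + X (10) + X (10) + X (10) + IX (9) = 189. So it is a valid standard Roman numeral.

Yes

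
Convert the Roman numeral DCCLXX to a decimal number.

DCCLXX: D=500, C=100, C=100, L=50, X=10, X=10
500 + 100 + 100 + 50 + 10 + 10 = 770

770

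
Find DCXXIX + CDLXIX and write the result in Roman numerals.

DCXXIX = 629
CDLXIX = 469
629 + 469 = 1098

MXCVIII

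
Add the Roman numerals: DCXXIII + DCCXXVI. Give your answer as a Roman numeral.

DCXXIII = 623
DCCXXVI = 726
623 + 726 = 1349

MCCCXLIX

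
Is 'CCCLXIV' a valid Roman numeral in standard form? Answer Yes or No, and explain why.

'CCCLXIV': Check the rules: uses only the symbols I, V, X, L, C, D, M; no symbol is repeated more than three times in a row; V, L and D each appear at most once; the only place a smaller symbol precedes a larger one is the allowed subtractive pair IV, the symbol right after such a pair (if any) is smaller than the pair's first symbol, and otherwise the values never increase from left to right. Value: C (100) + C (100) + C (100) + L (50) + X (10) + IV (4) = 364. So it is a valid standard Roman numeral.

Yes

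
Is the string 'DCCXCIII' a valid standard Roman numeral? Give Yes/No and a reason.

'DCCXCIII': Check the rules: uses only the symbols I, V, X, L, C, D, M; no symbol is repeated more than three times in a row; V, L and D each appear at most once; the only place a smaller symbol precedes a larger one is the allowed subtractive pair XC, the symbol right after such a pair (if any) is smaller than the pair's first symbol, and otherwise the values never increase from left to right. Value: D (500) + C (100) + C (100) + XC (90) + I (1) + I (1) + I (1) = 793. So it is a valid standard Roman numeral.

Yes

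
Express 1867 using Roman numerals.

Convert 1867 to Roman numerals:
  1867 contains 1×1000 (M)
  867 contains 1×500 (D)
  367 contains 3×100 (CCC)
  67 contains 1×50 (L)
  17 contains 1×10 (X)
  7 contains 1×5 (V)
  2 contains 2×1 (II)

MDCCCLXVII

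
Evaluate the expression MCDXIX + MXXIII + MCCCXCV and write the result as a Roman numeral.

MCDXIX = 1419, MXXIII = 1023, MCCCXCV = 1395
1419 + 1023 = 2442
2442 + 1395 = 3837

MMMDCCCXXXVII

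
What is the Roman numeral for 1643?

Convert 1643 to Roman numerals:
  1643 contains 1×1000 (M)
  643 contains 1×500 (D)
  143 contains 1×100 (C)
  43 contains 1×40 (XL)
  3 contains 3×1 (III)

MDCXLIII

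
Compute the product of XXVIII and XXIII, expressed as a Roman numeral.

XXVIII = 28
XXIII = 23
28 × 23 = 644

DCXLIV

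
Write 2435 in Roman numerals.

Convert 2435 to Roman numerals:
  2435 contains 2×1000 (MM)
  435 contains 1×400 (CD)
  35 contains 3×10 (XXX)
  5 contains 1×5 (V)

MMCDXXXV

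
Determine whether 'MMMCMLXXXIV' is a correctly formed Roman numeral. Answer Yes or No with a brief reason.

'MMMCMLXXXIV': Check the rules: uses only the symbols I, V, X, L, C, D, M; no symbol is repeated more than three times in a row; V, L and D each appear at most once; the only places a smaller symbol precedes a larger one are the allowed subtractive pairs CM, IV, the symbol right after such a pair (if any) is smaller than the pair's first symbol, and otherwise the values never increase from left to right. Value: M (1000) + M (1000) + M (1000) + CM (900) + L (50) + X (10) + X (10) + X (10) + IV (4) = 3984. So it is a valid standard Roman numeral.

Yes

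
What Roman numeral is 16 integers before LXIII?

LXIII = 63
63 - 16 = 47

XLVII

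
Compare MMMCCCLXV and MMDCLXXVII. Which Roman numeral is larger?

MMMCCCLXV = 3365
MMDCLXXVII = 2677
3365 is larger

MMMCCCLXV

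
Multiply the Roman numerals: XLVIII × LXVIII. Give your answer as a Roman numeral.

XLVIII = 48
LXVIII = 68
48 × 68 = 3264

MMMCCLXIV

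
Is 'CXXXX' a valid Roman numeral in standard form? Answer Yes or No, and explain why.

'CXXXX': More than 3 consecutive X's

No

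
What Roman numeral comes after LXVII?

LXVII = 67; next is 68

LXVIII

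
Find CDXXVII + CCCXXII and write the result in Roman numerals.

CDXXVII = 427
CCCXXII = 322
427 + 322 = 749

DCCXLIX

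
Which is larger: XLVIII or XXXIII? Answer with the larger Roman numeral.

XLVIII = 48
XXXIII = 33
48 is larger

XLVIII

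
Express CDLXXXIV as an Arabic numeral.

CDLXXXIV: CD=400, L=50, X=10, X=10, X=10, IV=4
400 + 50 + 10 + 10 + 10 + 4 = 484

484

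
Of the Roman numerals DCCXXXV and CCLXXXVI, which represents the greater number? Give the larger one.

DCCXXXV = 735
CCLXXXVI = 286
735 is larger

DCCXXXV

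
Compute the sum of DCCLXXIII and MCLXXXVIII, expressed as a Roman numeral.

DCCLXXIII = 773
MCLXXXVIII = 1188
773 + 1188 = 1961

MCMLXI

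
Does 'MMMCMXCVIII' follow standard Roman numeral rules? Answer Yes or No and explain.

'MMMCMXCVIII': Check the rules: uses only the symbols I, V, X, L, C, D, M; no symbol is repeated more than three times in a row; V, L and D each appear at most once; the only places a smaller symbol precedes a larger one are the allowed subtractive pairs CM, XC, the symbol right after such a pair (if any) is smaller than the pair's first symbol, and otherwise the values never increase from left to right. Value: M (1000) + M (1000) + M (1000) + CM (900) + XC (90) + V (5) + I (1) + I (1) + I (1) = 3998. So it is a valid standard Roman numeral.

Yes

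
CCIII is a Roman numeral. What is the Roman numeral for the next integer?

CCIII = 203; next is 204

CCIV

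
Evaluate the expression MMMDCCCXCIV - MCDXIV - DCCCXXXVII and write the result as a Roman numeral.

MMMDCCCXCIV = 3894, MCDXIV = 1414, DCCCXXXVII = 837
3894 - 1414 = 2480
2480 - 837 = 1643

MDCXLIII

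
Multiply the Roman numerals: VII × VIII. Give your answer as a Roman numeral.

VII = 7
VIII = 8
7 × 8 = 56

LVI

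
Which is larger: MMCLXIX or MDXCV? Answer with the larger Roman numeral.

MMCLXIX = 2169
MDXCV = 1595
2169 is larger

MMCLXIX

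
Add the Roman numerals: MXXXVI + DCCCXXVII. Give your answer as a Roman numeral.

MXXXVI = 1036
DCCCXXVII = 827
1036 + 827 = 1863

MDCCCLXIII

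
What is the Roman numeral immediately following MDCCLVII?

MDCCLVII = 1757, so the next integer is 1757 + 1 = 1758

MDCCLVIII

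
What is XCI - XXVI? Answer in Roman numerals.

XCI = 91
XXVI = 26
91 - 26 = 65

LXV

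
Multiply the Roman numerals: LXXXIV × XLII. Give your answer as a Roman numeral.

LXXXIV = 84
XLII = 42
84 × 42 = 3528

MMMDXXVIII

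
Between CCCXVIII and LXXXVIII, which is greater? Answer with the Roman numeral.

CCCXVIII = 318
LXXXVIII = 88
318 is larger

CCCXVIII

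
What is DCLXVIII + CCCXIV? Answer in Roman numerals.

DCLXVIII = 668
CCCXIV = 314
668 + 314 = 982

CMLXXXII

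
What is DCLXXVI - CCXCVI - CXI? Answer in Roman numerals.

DCLXXVI = 676, CCXCVI = 296, CXI = 111
676 - 296 = 380
380 - 111 = 269

CCLXIX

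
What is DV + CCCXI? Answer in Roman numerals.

DV = 505
CCCXI = 311
505 + 311 = 816

DCCCXVI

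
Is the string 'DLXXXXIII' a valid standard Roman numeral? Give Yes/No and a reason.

'DLXXXXIII': More than 3 consecutive X's

No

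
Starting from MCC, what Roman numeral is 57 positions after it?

MCC = 1200
1200 + 57 = 1257

MCCLVII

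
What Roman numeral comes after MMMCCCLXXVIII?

MMMCCCLXXVIII = 3378; next is 3379

MMMCCCLXXIX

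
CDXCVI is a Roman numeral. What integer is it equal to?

CDXCVI: CD=400, XC=90, V=5, I=1
400 + 90 + 5 + 1 = 496

496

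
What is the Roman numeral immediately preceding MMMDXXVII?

MMMDXXVII = 3527; previous is 3526

MMMDXXVI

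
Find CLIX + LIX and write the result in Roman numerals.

CLIX = 159
LIX = 59
159 + 59 = 218

CCXVIII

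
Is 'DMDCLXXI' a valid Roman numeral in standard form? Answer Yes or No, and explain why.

'DMDCLXXI': D should not appear more than once

No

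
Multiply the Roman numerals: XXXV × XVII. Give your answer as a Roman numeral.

XXXV = 35
XVII = 17
35 × 17 = 595

DXCV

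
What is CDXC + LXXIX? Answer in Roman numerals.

CDXC = 490
LXXIX = 79
490 + 79 = 569

DLXIX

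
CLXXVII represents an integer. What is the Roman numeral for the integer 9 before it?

CLXXVII = 177
177 - 9 = 168

CLXVIII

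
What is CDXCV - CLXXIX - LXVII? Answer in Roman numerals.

CDXCV = 495, CLXXIX = 179, LXVII = 67
495 - 179 = 316
316 - 67 = 249

CCXLIX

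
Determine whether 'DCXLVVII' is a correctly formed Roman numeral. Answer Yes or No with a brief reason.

'DCXLVVII': V should not appear more than once

No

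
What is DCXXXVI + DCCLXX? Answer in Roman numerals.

DCXXXVI = 636
DCCLXX = 770
636 + 770 = 1406

MCDVI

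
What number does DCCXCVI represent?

DCCXCVI: D=500, C=100, C=100, XC=90, V=5, I=1
500 + 100 + 100 + 90 + 5 + 1 = 796

796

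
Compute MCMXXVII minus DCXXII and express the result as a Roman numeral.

MCMXXVII = 1927
DCXXII = 622
1927 - 622 = 1305

MCCCV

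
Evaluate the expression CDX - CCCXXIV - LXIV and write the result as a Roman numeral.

CDX = 410, CCCXXIV = 324, LXIV = 64
410 - 324 = 86
86 - 64 = 22

XXII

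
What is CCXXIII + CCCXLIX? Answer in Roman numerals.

CCXXIII = 223
CCCXLIX = 349
223 + 349 = 572

DLXXII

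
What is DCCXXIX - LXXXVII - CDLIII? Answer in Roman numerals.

DCCXXIX = 729, LXXXVII = 87, CDLIII = 453
729 - 87 = 642
642 - 453 = 189

CLXXXIX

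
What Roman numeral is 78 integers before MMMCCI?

MMMCCI = 3201
3201 - 78 = 3123

MMMCXXIII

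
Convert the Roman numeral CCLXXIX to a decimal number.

CCLXXIX: C=100, C=100, L=50, X=10, X=10, IX=9
100 + 100 + 50 + 10 + 10 + 9 = 279

279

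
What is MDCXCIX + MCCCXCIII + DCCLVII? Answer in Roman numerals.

MDCXCIX = 1699, MCCCXCIII = 1393, DCCLVII = 757
1699 + 1393 = 3092
3092 + 757 = 3849

MMMDCCCXLIX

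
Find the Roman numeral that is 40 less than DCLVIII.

DCLVIII = 658
658 - 40 = 618

DCXVIII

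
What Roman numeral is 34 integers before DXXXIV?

DXXXIV = 534
534 - 34 = 500

D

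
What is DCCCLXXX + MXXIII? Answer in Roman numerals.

DCCCLXXX = 880
MXXIII = 1023
880 + 1023 = 1903

MCMIII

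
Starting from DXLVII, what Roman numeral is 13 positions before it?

DXLVII = 547
547 - 13 = 534

DXXXIV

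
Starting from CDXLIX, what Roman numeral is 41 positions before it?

CDXLIX = 449
449 - 41 = 408

CDVIII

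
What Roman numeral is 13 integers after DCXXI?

DCXXI = 621
621 + 13 = 634

DCXXXIV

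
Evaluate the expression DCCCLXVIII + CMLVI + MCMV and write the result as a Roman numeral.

DCCCLXVIII = 868, CMLVI = 956, MCMV = 1905
868 + 956 = 1824
1824 + 1905 = 3729

MMMDCCXXIX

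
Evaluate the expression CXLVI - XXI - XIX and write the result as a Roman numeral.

CXLVI = 146, XXI = 21, XIX = 19
146 - 21 = 125
125 - 19 = 106

CVI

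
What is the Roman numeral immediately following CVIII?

CVIII = 108, so the next integer is 108 + 1 = 109

CIX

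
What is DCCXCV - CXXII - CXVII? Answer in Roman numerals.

DCCXCV = 795, CXXII = 122, CXVII = 117
795 - 122 = 673
673 - 117 = 556

DLVI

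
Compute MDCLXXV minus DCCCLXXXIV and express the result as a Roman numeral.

MDCLXXV = 1675
DCCCLXXXIV = 884
1675 - 884 = 791

DCCXCI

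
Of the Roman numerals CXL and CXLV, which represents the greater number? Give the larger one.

CXL = 140
CXLV = 145
145 is larger

CXLV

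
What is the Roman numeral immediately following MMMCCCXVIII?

MMMCCCXVIII = 3318, so the next integer is 3318 + 1 = 3319

MMMCCCXIX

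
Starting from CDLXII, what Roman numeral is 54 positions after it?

CDLXII = 462
462 + 54 = 516

DXVI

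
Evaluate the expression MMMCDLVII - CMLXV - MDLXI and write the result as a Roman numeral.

MMMCDLVII = 3457, CMLXV = 965, MDLXI = 1561
3457 - 965 = 2492
2492 - 1561 = 931

CMXXXI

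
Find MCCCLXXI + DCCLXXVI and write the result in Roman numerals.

MCCCLXXI = 1371
DCCLXXVI = 776
1371 + 776 = 2147

MMCXLVII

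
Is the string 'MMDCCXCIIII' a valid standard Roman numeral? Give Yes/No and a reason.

'MMDCCXCIIII': More than 3 consecutive I's

No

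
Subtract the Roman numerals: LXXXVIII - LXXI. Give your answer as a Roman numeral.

LXXXVIII = 88
LXXI = 71
88 - 71 = 17

XVII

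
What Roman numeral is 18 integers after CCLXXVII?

CCLXXVII = 277
277 + 18 = 295

CCXCV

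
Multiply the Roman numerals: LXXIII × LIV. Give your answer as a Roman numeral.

LXXIII = 73
LIV = 54
73 × 54 = 3942

MMMCMXLII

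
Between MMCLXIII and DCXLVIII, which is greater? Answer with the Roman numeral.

MMCLXIII = 2163
DCXLVIII = 648
2163 is larger

MMCLXIII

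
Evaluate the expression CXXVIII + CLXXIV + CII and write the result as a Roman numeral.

CXXVIII = 128, CLXXIV = 174, CII = 102
128 + 174 = 302
302 + 102 = 404

CDIV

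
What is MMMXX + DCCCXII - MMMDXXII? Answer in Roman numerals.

MMMXX = 3020, DCCCXII = 812, MMMDXXII = 3522
3020 + 812 = 3832
3832 - 3522 = 310

CCCX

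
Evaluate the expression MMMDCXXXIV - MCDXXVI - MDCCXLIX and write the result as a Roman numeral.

MMMDCXXXIV = 3634, MCDXXVI = 1426, MDCCXLIX = 1749
3634 - 1426 = 2208
2208 - 1749 = 459

CDLIX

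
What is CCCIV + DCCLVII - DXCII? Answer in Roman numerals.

CCCIV = 304, DCCLVII = 757, DXCII = 592
304 + 757 = 1061
1061 - 592 = 469

CDLXIX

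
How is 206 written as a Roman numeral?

Convert 206 to Roman numerals:
  206 contains 2×100 (CC)
  6 contains 1×5 (V)
  1 contains 1×1 (I)

CCVI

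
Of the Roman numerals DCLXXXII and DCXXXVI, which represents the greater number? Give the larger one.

DCLXXXII = 682
DCXXXVI = 636
682 is larger

DCLXXXII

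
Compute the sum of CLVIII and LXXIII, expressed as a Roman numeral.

CLVIII = 158
LXXIII = 73
158 + 73 = 231

CCXXXI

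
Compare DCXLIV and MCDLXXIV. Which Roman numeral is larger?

DCXLIV = 644
MCDLXXIV = 1474
1474 is larger

MCDLXXIV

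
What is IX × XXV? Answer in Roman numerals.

IX = 9
XXV = 25
9 × 25 = 225

CCXXV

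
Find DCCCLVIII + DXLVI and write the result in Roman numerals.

DCCCLVIII = 858
DXLVI = 546
858 + 546 = 1404

MCDIV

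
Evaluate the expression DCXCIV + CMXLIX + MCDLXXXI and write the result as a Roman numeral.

DCXCIV = 694, CMXLIX = 949, MCDLXXXI = 1481
694 + 949 = 1643
1643 + 1481 = 3124

MMMCXXIV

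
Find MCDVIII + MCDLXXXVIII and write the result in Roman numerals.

MCDVIII = 1408
MCDLXXXVIII = 1488
1408 + 1488 = 2896

MMDCCCXCVI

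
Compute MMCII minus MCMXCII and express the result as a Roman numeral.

MMCII = 2102
MCMXCII = 1992
2102 - 1992 = 110

CX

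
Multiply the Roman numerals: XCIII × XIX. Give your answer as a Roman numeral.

XCIII = 93
XIX = 19
93 × 19 = 1767

MDCCLXVII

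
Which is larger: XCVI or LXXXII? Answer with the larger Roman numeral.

XCVI = 96
LXXXII = 82
96 is larger

XCVI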